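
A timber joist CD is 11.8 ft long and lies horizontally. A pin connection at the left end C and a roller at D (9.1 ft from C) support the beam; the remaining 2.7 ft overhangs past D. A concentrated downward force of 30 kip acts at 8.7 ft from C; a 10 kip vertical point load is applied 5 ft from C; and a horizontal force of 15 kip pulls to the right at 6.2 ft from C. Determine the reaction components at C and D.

Moments about C: D_y·9.1 − 30·8.7 − 10·5 = 0 → D_y = 311/9.1 = 34.1758 ≈ 34.18 kip.
ΣF_y = 0: C_y + 34.1758 − 30 − 10 = 0 → C_y = 5.824 kip.
ΣF_x = 0: C_x + 15 = 0 → C_x = -15.00 kip.

C_x = -15.00 kip, C_y = 5.824 kip, D_y = 34.18 kip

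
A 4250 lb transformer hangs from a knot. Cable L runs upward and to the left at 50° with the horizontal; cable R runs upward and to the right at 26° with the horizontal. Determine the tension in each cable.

T_L = 3937 lb, T_R = 2815 lb

ΣF_x = 0: −T_L·cos50° + T_R·cos26° = 0 → T_R = 0.715167·T_L.
ΣF_y = 0: T_L·sin50° + T_R·sin26° = 4250.
Substitute: T_L·(0.766044 + 0.715167·0.438371) = 4250 → T_L = 3936.82 ≈ 3937 lb.
Then T_R = 0.715167 × 3936.82 = 2815 lb.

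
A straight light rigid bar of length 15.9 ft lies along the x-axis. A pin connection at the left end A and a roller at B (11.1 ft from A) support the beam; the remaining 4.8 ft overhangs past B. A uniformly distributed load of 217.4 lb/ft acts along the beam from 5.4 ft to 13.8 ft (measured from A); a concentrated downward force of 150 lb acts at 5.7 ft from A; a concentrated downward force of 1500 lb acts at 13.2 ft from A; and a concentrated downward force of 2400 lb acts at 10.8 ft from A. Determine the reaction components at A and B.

Resultant of the distributed load: 217.4 × 8.4 = 1826.16 lb at 9.6 ft from A.
Taking moments about A: B_y·11.1 − (217.4·8.4)·9.6 − 150·5.7 − 1500·13.2 − 2400·10.8 = 0 → B_y = 64106.136/11.1 = 5775.33 ≈ 5775 lb.
ΣF_y = 0: A_y + 5775.33 − 217.4·8.4 − 150 − 1500 − 2400 = 0 → A_y = 100.8 lb.
ΣF_x = 0: no horizontal applied forces, so A_x = 0.

A_x = 0, A_y = 100.8 lb, B_y = 5775 lb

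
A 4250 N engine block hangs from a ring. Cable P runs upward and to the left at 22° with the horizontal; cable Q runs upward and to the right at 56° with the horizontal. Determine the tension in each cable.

ΣF_x = 0: −T_P·cos22° + T_Q·cos56° = 0 → T_Q = 1.65808·T_P.
ΣF_y = 0: T_P·sin22° + T_Q·sin56° = 4250.
Substitute: T_P·(0.374607 + 1.65808·0.829038) = 4250 → T_P = 2429.66 ≈ 2430 N.
Then T_Q = 1.65808 × 2429.66 = 4029 N.

T_P = 2430 N, T_Q = 4029 N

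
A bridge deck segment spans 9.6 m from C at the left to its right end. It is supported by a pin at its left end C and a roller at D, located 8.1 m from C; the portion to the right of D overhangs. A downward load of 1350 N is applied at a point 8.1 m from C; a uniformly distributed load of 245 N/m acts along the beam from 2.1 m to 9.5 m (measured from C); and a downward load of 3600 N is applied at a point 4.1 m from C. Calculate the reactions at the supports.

Resultant of the distributed load: 245 × 7.4 = 1813 N at 5.8 m from C.
Moments about C: D_y·8.1 − 1350·8.1 − (245·7.4)·5.8 − 3600·4.1 = 0 → D_y = 36210.4/8.1 = 4470.42 ≈ 4470 N.
ΣF_y = 0: C_y + 4470.42 − 1350 − 245·7.4 − 3600 = 0 → C_y = 2293 N.
ΣF_x = 0: no horizontal applied forces, so C_x = 0.

C_x = 0, C_y = 2293 N, D_y = 4470 N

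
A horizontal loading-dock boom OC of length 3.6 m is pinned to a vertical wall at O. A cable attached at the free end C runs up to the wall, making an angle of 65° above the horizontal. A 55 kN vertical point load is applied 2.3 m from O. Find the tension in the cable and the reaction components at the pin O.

ΣM about O: T·sin65°·3.6 − 55·2.3 = 0 → T = 126.5/(3.6·0.906308) = 38.7715 ≈ 38.77 kN.
ΣF_x = 0: O_x − T·cos65° = 0 → O_x = 38.7715 × 0.422618 = 16.39 kN.
ΣF_y = 0: O_y + T·sin65° − 55 = 0 → O_y = 55 − 38.7715 × 0.906308 = 19.86 kN.

T = 38.77 kN, O_x = 16.39 kN, O_y = 19.86 kN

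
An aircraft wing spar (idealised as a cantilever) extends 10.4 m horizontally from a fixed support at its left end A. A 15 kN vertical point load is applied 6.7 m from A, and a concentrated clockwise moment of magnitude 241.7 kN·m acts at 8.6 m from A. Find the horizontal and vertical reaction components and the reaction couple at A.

A_x = 0, A_y = 15.00 kN, M_A = 342.2 kN·m

ΣF_x = 0: A_x = 0.
ΣF_y = 0: A_y − 15 = 0 → A_y = 15.00 kN.
ΣM about A: M_A − 15·6.7 − 241.7 = 0 → M_A = 342.2 kN·m.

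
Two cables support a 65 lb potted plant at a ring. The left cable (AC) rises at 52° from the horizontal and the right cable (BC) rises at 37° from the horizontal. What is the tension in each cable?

T_AC = 51.92 lb, T_BC = 40.02 lb

ΣF_x = 0: −T_AC·cos52° + T_BC·cos37° = 0 → T_BC = 0.770892·T_AC.
ΣF_y = 0: T_AC·sin52° + T_BC·sin37° = 65.
Substitute: T_AC·(0.788011 + 0.770892·0.601815) = 65 → T_AC = 51.9192 ≈ 51.92 lb.
Then T_BC = 0.770892 × 51.9192 = 40.02 lb.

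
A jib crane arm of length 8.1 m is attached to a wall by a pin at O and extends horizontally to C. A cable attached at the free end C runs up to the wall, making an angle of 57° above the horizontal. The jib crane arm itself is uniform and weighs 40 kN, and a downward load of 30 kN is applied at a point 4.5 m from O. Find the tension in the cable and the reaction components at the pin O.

T = 43.72 kN, O_x = 23.81 kN, O_y = 33.33 kN

ΣM about O: T·sin57°·8.1 − 40·4.05 − 30·4.5 = 0 → T = 297/(8.1·0.838671) = 43.72 kN.
ΣF_x = 0: O_x − T·cos57° = 0 → O_x = 43.72 × 0.544639 = 23.81 kN.
ΣF_y = 0: O_y + T·sin57° − 40 − 30 = 0 → O_y = 70 − 43.72 × 0.838671 = 33.33 kN.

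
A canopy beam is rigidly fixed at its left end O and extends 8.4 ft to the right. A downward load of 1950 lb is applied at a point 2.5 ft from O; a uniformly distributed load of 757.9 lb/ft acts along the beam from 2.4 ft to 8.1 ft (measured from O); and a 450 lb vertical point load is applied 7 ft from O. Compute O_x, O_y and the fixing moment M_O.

Resultant of the distributed load: 757.9 × 5.7 = 4320.03 lb at 5.25 ft from O.
ΣF_x = 0: O_x = 0.
ΣF_y = 0: O_y − 1950 − 757.9·5.7 − 450 = 0 → O_y = 6720 lb.
ΣM about O: M_O − 1950·2.5 − (757.9·5.7)·5.25 − 450·7 = 0 → M_O = 30710 lb·ft.

O_x = 0, O_y = 6720 lb, M_O = 30710 lb·ft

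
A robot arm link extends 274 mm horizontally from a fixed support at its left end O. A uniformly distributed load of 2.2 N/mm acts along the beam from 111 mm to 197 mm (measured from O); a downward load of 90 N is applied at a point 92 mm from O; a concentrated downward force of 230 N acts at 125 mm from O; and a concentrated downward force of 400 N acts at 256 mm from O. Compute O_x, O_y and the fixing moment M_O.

O_x = 0, O_y = 909.2 N, M_O = 168600 N·mm

Resultant of the distributed load: 2.2 × 86 = 189.2 N at 154 mm from O.
ΣF_x = 0: O_x = 0.
ΣF_y = 0: O_y − 2.2·86 − 90 − 230 − 400 = 0 → O_y = 909.2 N.
ΣM about O: M_O − (2.2·86)·154 − 90·92 − 230·125 − 400·256 = 0 → M_O = 168600 N·mm.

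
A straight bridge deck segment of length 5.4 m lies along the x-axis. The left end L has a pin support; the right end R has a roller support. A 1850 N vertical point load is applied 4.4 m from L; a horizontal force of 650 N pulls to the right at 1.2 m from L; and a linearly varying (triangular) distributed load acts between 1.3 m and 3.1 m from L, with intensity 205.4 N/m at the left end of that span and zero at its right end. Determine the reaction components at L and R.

Resultant of the triangular load: ½ × 205.4 × 1.8 = 184.86 N, acting at 1.9 m from L (one-third of the span from the peak).
Moments about L: R_y·5.4 − 1850·4.4 − (½·205.4·1.8)·1.9 = 0 → R_y = 8491.234/5.4 = 1572.45 ≈ 1572 N.
ΣF_y = 0: L_y + 1572.45 − 1850 − ½·205.4·1.8 = 0 → L_y = 462.4 N.
ΣF_x = 0: L_x + 650 = 0 → L_x = -650.0 N.

L_x = -650.0 N, L_y = 462.4 N, R_y = 1572 N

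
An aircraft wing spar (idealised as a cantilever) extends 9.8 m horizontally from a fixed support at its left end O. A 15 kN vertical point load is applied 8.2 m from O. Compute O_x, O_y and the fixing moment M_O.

ΣF_x = 0: O_x = 0.
ΣF_y = 0: O_y − 15 = 0 → O_y = 15.00 kN.
ΣM about O: M_O − 15·8.2 = 0 → M_O = 123.0 kN·m.

O_x = 0, O_y = 15.00 kN, M_O = 123.0 kN·m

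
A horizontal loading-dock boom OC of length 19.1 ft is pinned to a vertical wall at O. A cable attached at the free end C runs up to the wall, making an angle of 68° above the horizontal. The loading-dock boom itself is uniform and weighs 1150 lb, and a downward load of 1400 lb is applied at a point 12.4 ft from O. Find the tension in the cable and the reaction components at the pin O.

ΣM about O: T·sin68°·19.1 − 1150·9.55 − 1400·12.4 = 0 → T = 28342.5/(19.1·0.927184) = 1600.44 ≈ 1600 lb.
ΣF_x = 0: O_x − T·cos68° = 0 → O_x = 1600.44 × 0.374607 = 599.5 lb.
ΣF_y = 0: O_y + T·sin68° − 1150 − 1400 = 0 → O_y = 2550 − 1600.44 × 0.927184 = 1066 lb.

T = 1600 lb, O_x = 599.5 lb, O_y = 1066 lb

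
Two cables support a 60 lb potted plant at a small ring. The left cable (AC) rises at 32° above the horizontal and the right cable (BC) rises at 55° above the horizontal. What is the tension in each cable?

ΣF_x = 0: −T_AC·cos32° + T_BC·cos55° = 0 → T_BC = 1.47853·T_AC.
ΣF_y = 0: T_AC·sin32° + T_BC·sin55° = 60.
Substitute: T_AC·(0.529919 + 1.47853·0.819152) = 60 → T_AC = 34.4618 ≈ 34.46 lb.
Then T_BC = 1.47853 × 34.4618 = 50.95 lb.

T_AC = 34.46 lb, T_BC = 50.95 lb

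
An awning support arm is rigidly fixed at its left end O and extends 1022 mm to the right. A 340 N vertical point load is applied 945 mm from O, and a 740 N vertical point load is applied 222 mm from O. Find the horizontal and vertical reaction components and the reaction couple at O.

ΣF_x = 0: O_x = 0.
ΣF_y = 0: O_y − 340 − 740 = 0 → O_y = 1080 N.
ΣM about O: M_O − 340·945 − 740·222 = 0 → M_O = 485600 N·mm.

O_x = 0, O_y = 1080 N, M_O = 485600 N·mm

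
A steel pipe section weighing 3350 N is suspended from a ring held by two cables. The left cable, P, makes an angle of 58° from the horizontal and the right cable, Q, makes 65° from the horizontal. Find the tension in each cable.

T_P = 1688 N, T_Q = 2117 N

ΣF_x = 0: −T_P·cos58° + T_Q·cos65° = 0 → T_Q = 1.2539·T_P.
ΣF_y = 0: T_P·sin58° + T_Q·sin65° = 3350.
Substitute: T_P·(0.848048 + 1.2539·0.906308) = 3350 → T_P = 1688.11 ≈ 1688 N.
Then T_Q = 1.2539 × 1688.11 = 2117 N.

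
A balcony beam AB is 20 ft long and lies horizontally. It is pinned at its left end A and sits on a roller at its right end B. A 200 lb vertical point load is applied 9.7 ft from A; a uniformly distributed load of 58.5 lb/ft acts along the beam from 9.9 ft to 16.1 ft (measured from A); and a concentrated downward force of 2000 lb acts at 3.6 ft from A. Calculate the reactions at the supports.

Resultant of the distributed load: 58.5 × 6.2 = 362.7 lb at 13 ft from A.
Taking moments about A: B_y·20 − 200·9.7 − (58.5·6.2)·13 − 2000·3.6 = 0 → B_y = 13855.1/20 = 692.755 ≈ 692.8 lb.
ΣF_y = 0: A_y + 692.755 − 200 − 58.5·6.2 − 2000 = 0 → A_y = 1870 lb.
ΣF_x = 0: no horizontal applied forces, so A_x = 0.

A_x = 0, A_y = 1870 lb, B_y = 692.8 lb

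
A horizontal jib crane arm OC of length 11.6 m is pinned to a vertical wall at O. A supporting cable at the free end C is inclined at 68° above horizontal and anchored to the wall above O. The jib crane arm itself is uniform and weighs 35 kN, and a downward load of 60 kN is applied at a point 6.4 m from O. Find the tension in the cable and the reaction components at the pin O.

T = 54.58 kN, O_x = 20.45 kN, O_y = 44.40 kN

ΣM about O: T·sin68°·11.6 − 35·5.8 − 60·6.4 = 0 → T = 587/(11.6·0.927184) = 54.5776 ≈ 54.58 kN.
ΣF_x = 0: O_x − T·cos68° = 0 → O_x = 54.5776 × 0.374607 = 20.45 kN.
ΣF_y = 0: O_y + T·sin68° − 35 − 60 = 0 → O_y = 95 − 54.5776 × 0.927184 = 44.40 kN.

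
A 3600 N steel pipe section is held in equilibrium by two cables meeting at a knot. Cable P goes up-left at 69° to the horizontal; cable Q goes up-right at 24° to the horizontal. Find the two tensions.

T_P = 3293 N, T_Q = 1292 N

ΣF_x = 0: −T_P·cos69° + T_Q·cos24° = 0 → T_Q = 0.392283·T_P.
ΣF_y = 0: T_P·sin69° + T_Q·sin24° = 3600.
Substitute: T_P·(0.93358 + 0.392283·0.406737) = 3600 → T_P = 3293.28 ≈ 3293 N.
Then T_Q = 0.392283 × 3293.28 = 1292 N.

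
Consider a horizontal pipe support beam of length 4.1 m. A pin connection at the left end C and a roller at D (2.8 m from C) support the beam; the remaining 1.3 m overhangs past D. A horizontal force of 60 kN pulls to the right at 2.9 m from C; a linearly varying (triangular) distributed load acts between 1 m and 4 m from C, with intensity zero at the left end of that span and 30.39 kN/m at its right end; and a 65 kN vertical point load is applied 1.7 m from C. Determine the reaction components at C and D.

Resultant of the triangular load: ½ × 30.39 × 3 = 45.585 kN, acting at 3 m from C (one-third of the span from the peak).
Moments about C: D_y·2.8 − (½·30.39·3)·3 − 65·1.7 = 0 → D_y = 247.255/2.8 = 88.3054 ≈ 88.31 kN.
ΣF_y = 0: C_y + 88.3054 − ½·30.39·3 − 65 = 0 → C_y = 22.28 kN.
ΣF_x = 0: C_x + 60 = 0 → C_x = -60.00 kN.

C_x = -60.00 kN, C_y = 22.28 kN, D_y = 88.31 kN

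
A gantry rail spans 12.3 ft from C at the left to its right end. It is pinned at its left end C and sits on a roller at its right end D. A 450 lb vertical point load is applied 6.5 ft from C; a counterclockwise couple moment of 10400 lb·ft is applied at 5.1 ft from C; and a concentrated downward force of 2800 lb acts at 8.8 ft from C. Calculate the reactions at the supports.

ΣM about C: D_y·12.3 − 450·6.5 + 10400 − 2800·8.8 = 0 → D_y = 17165/12.3 = 1395.53 ≈ 1396 lb.
ΣF_y = 0: C_y + 1395.53 − 450 − 2800 = 0 → C_y = 1854 lb.
ΣF_x = 0: no horizontal applied forces, so C_x = 0.

C_x = 0, C_y = 1854 lb, D_y = 1396 lb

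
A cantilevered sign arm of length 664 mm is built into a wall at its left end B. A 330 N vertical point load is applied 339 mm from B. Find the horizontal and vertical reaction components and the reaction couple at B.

B_x = 0, B_y = 330.0 N, M_B = 111900 N·mm

ΣF_x = 0: B_x = 0.
ΣF_y = 0: B_y − 330 = 0 → B_y = 330.0 N.
ΣM about B: M_B − 330·339 = 0 → M_B = 111900 N·mm.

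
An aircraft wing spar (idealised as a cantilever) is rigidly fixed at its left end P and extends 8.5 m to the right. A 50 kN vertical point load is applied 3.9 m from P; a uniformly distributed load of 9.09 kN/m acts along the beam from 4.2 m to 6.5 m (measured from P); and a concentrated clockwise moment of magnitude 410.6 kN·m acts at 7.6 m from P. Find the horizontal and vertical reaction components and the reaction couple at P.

P_x = 0, P_y = 70.91 kN, M_P = 717.5 kN·m

Resultant of the distributed load: 9.09 × 2.3 = 20.907 kN at 5.35 m from P.
ΣF_x = 0: P_x = 0.
ΣF_y = 0: P_y − 50 − 9.09·2.3 = 0 → P_y = 70.91 kN.
ΣM about P: M_P − 50·3.9 − (9.09·2.3)·5.35 − 410.6 = 0 → M_P = 717.5 kN·m.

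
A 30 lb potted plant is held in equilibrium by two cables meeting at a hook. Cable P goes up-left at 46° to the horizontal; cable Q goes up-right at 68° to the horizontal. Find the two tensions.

T_P = 12.30 lb, T_Q = 22.81 lb

ΣF_x = 0: −T_P·cos46° + T_Q·cos68° = 0 → T_Q = 1.85437·T_P.
ΣF_y = 0: T_P·sin46° + T_Q·sin68° = 30.
Substitute: T_P·(0.71934 + 1.85437·0.927184) = 30 → T_P = 12.3017 ≈ 12.30 lb.
Then T_Q = 1.85437 × 12.3017 = 22.81 lb.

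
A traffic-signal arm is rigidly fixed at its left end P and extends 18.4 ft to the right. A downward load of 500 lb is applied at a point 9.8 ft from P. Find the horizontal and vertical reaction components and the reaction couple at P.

ΣF_x = 0: P_x = 0.
ΣF_y = 0: P_y − 500 = 0 → P_y = 500.0 lb.
ΣM about P: M_P − 500·9.8 = 0 → M_P = 4900 lb·ft.

P_x = 0, P_y = 500.0 lb, M_P = 4900 lb·ft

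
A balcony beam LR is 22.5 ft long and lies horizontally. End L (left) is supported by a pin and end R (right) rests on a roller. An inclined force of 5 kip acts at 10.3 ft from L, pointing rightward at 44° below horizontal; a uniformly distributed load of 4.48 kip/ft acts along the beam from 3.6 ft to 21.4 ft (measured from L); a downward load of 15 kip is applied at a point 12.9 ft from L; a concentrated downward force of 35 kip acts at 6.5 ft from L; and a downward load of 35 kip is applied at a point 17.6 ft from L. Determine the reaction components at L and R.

L_x = -3.597 kip, L_y = 76.24 kip, R_y = 91.98 kip

Resultant of the distributed load: 4.48 × 17.8 = 79.744 kip at 12.5 ft from L.
Moments about L: R_y·22.5 − 5·sin44°·10.3 − (4.48·17.8)·12.5 − 15·12.9 − 35·6.5 − 35·17.6 = 0 → R_y = 2069.57/22.5 = 91.9809 ≈ 91.98 kip.
ΣF_y = 0: L_y + 91.9809 − 5·sin44° − 4.48·17.8 − 15 − 35 − 35 = 0 → L_y = 76.24 kip.
ΣF_x = 0: L_x + 5·cos44° = 0 → L_x = -3.597 kip.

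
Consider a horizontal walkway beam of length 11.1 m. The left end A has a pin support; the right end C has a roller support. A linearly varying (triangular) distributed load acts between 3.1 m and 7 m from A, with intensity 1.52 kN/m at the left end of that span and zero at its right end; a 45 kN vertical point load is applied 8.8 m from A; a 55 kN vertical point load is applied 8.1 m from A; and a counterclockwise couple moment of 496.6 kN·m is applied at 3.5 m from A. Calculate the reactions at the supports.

A_x = 0, A_y = 70.72 kN, C_y = 32.25 kN

Resultant of the triangular load: ½ × 1.52 × 3.9 = 2.964 kN, acting at 4.4 m from A (one-third of the span from the peak).
Taking moments about A: C_y·11.1 − (½·1.52·3.9)·4.4 − 45·8.8 − 55·8.1 + 496.6 = 0 → C_y = 357.9416/11.1 = 32.247 ≈ 32.25 kN.
ΣF_y = 0: A_y + 32.247 − ½·1.52·3.9 − 45 − 55 = 0 → A_y = 70.72 kN.
ΣF_x = 0: no horizontal applied forces, so A_x = 0.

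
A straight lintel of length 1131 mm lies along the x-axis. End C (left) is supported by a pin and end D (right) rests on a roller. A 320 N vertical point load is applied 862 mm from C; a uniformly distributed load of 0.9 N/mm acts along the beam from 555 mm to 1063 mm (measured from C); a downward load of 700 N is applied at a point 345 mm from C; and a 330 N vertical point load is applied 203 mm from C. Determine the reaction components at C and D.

C_x = 0, C_y = 963.5 N, D_y = 843.7 N

Resultant of the distributed load: 0.9 × 508 = 457.2 N at 809 mm from C.
Moments about C: D_y·1131 − 320·862 − (0.9·508)·809 − 700·345 − 330·203 = 0 → D_y = 954204.8/1131 = 843.682 ≈ 843.7 N.
ΣF_y = 0: C_y + 843.682 − 320 − 0.9·508 − 700 − 330 = 0 → C_y = 963.5 N.
ΣF_x = 0: no horizontal applied forces, so C_x = 0.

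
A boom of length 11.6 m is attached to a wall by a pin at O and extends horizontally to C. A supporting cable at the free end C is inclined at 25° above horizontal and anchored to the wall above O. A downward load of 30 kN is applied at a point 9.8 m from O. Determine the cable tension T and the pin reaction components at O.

ΣM about O: T·sin25°·11.6 − 30·9.8 = 0 → T = 294/(11.6·0.422618) = 59.971 ≈ 59.97 kN.
ΣF_x = 0: O_x − T·cos25° = 0 → O_x = 59.971 × 0.906308 = 54.35 kN.
ΣF_y = 0: O_y + T·sin25° − 30 = 0 → O_y = 30 − 59.971 × 0.422618 = 4.655 kN.

T = 59.97 kN, O_x = 54.35 kN, O_y = 4.655 kN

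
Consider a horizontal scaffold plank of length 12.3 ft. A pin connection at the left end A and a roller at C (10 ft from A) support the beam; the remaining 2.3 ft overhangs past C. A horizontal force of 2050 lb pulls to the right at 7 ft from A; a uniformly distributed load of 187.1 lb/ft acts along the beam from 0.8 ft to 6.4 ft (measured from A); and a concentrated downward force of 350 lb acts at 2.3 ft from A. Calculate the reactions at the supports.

Resultant of the distributed load: 187.1 × 5.6 = 1047.76 lb at 3.6 ft from A.
Taking moments about A: C_y·10 − (187.1·5.6)·3.6 − 350·2.3 = 0 → C_y = 4576.936/10 = 457.694 ≈ 457.7 lb.
ΣF_y = 0: A_y + 457.694 − 187.1·5.6 − 350 = 0 → A_y = 940.1 lb.
ΣF_x = 0: A_x + 2050 = 0 → A_x = -2050 lb.

A_x = -2050 lb, A_y = 940.1 lb, C_y = 457.7 lb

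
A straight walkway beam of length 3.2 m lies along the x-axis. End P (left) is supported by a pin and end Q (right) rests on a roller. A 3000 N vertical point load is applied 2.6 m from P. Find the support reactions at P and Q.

P_x = 0, P_y = 562.5 N, Q_y = 2438 N

Taking moments about P: Q_y·3.2 − 3000·2.6 = 0 → Q_y = 7800/3.2 = 2437.5 ≈ 2438 N.
ΣF_y = 0: P_y + 2437.5 − 3000 = 0 → P_y = 562.5 N.
ΣF_x = 0: no horizontal applied forces, so P_x = 0.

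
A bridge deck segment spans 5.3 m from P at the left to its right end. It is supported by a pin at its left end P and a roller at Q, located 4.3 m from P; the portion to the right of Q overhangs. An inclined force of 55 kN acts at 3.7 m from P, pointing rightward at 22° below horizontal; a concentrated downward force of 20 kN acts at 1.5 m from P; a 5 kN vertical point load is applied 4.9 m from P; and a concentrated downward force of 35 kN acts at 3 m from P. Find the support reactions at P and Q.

ΣM about P: Q_y·4.3 − 55·sin22°·3.7 − 20·1.5 − 5·4.9 − 35·3 = 0 → Q_y = 235.732/4.3 = 54.8214 ≈ 54.82 kN.
ΣF_y = 0: P_y + 54.8214 − 55·sin22° − 20 − 5 − 35 = 0 → P_y = 25.78 kN.
ΣF_x = 0: P_x + 55·cos22° = 0 → P_x = -51.00 kN.

P_x = -51.00 kN, P_y = 25.78 kN, Q_y = 54.82 kN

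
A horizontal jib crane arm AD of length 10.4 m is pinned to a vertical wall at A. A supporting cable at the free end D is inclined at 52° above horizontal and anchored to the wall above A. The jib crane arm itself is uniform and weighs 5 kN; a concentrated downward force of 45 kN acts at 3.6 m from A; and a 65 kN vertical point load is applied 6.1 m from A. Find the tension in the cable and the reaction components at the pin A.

T = 71.32 kN, A_x = 43.91 kN, A_y = 58.80 kN

ΣM about A: T·sin52°·10.4 − 5·5.2 − 45·3.6 − 65·6.1 = 0 → T = 584.5/(10.4·0.788011) = 71.3212 ≈ 71.32 kN.
ΣF_x = 0: A_x − T·cos52° = 0 → A_x = 71.3212 × 0.615661 = 43.91 kN.
ΣF_y = 0: A_y + T·sin52° − 5 − 45 − 65 = 0 → A_y = 115 − 71.3212 × 0.788011 = 58.80 kN.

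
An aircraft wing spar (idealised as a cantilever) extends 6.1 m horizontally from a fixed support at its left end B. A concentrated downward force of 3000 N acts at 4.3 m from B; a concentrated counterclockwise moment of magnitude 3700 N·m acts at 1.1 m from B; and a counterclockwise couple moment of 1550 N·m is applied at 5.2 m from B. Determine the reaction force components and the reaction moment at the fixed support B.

ΣF_x = 0: B_x = 0.
ΣF_y = 0: B_y − 3000 = 0 → B_y = 3000 N.
ΣM about B: M_B − 3000·4.3 + 3700 + 1550 = 0 → M_B = 7650 N·m.

B_x = 0, B_y = 3000 N, M_B = 7650 N·m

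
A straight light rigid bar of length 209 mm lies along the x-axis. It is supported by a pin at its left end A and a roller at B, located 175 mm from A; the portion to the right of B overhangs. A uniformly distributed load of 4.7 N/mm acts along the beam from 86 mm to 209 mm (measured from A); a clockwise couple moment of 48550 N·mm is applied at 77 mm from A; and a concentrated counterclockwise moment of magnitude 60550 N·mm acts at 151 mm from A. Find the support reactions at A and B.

A_x = 0, A_y = 159.4 N, B_y = 418.7 N

Resultant of the distributed load: 4.7 × 123 = 578.1 N at 147.5 mm from A.
Moments about A: B_y·175 − (4.7·123)·147.5 − 48550 + 60550 = 0 → B_y = 73269.75/175 = 418.684 ≈ 418.7 N.
ΣF_y = 0: A_y + 418.684 − 4.7·123 = 0 → A_y = 159.4 N.
ΣF_x = 0: no horizontal applied forces, so A_x = 0.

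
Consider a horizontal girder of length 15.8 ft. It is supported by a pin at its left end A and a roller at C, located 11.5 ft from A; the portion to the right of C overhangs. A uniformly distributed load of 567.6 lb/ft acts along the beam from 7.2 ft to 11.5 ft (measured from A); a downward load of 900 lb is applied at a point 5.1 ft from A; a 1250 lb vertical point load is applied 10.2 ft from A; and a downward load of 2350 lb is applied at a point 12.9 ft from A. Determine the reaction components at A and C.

A_x = 0, A_y = 812.4 lb, C_y = 6128 lb

Resultant of the distributed load: 567.6 × 4.3 = 2440.68 lb at 9.35 ft from A.
ΣM about A: C_y·11.5 − (567.6·4.3)·9.35 − 900·5.1 − 1250·10.2 − 2350·12.9 = 0 → C_y = 70475.358/11.5 = 6128.29 ≈ 6128 lb.
ΣF_y = 0: A_y + 6128.29 − 567.6·4.3 − 900 − 1250 − 2350 = 0 → A_y = 812.4 lb.
ΣF_x = 0: no horizontal applied forces, so A_x = 0.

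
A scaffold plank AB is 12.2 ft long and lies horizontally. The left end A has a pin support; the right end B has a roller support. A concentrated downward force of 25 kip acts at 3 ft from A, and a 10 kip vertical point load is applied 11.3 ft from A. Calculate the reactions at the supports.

Moments about A: B_y·12.2 − 25·3 − 10·11.3 = 0 → B_y = 188/12.2 = 15.4098 ≈ 15.41 kip.
ΣF_y = 0: A_y + 15.4098 − 25 − 10 = 0 → A_y = 19.59 kip.
ΣF_x = 0: no horizontal applied forces, so A_x = 0.

A_x = 0, A_y = 19.59 kip, B_y = 15.41 kip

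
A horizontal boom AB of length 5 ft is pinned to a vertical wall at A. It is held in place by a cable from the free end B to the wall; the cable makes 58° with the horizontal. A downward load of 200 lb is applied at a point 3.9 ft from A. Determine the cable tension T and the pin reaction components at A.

ΣM about A: T·sin58°·5 − 200·3.9 = 0 → T = 780/(5·0.848048) = 183.952 ≈ 184.0 lb.
ΣF_x = 0: A_x − T·cos58° = 0 → A_x = 183.952 × 0.529919 = 97.48 lb.
ΣF_y = 0: A_y + T·sin58° − 200 = 0 → A_y = 200 − 183.952 × 0.848048 = 44.00 lb.

T = 184.0 lb, A_x = 97.48 lb, A_y = 44.00 lb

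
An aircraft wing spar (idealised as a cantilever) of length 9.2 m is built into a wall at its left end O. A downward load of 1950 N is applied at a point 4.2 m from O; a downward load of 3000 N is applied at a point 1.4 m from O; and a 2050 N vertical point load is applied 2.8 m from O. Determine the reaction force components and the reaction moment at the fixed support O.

O_x = 0, O_y = 7000 N, M_O = 18130 N·m

ΣF_x = 0: O_x = 0.
ΣF_y = 0: O_y − 1950 − 3000 − 2050 = 0 → O_y = 7000 N.
ΣM about O: M_O − 1950·4.2 − 3000·1.4 − 2050·2.8 = 0 → M_O = 18130 N·m.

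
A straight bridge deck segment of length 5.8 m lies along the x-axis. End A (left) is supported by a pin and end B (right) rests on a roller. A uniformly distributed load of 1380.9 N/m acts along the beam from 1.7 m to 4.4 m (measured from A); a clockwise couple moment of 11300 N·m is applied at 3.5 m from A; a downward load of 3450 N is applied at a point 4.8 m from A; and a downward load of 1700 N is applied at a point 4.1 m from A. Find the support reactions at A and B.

A_x = 0, A_y = 912.6 N, B_y = 7966 N

Resultant of the distributed load: 1380.9 × 2.7 = 3728.43 N at 3.05 m from A.
Moments about A: B_y·5.8 − (1380.9·2.7)·3.05 − 11300 − 3450·4.8 − 1700·4.1 = 0 → B_y = 46201.7115/5.8 = 7965.81 ≈ 7966 N.
ΣF_y = 0: A_y + 7965.81 − 1380.9·2.7 − 3450 − 1700 = 0 → A_y = 912.6 N.
ΣF_x = 0: no horizontal applied forces, so A_x = 0.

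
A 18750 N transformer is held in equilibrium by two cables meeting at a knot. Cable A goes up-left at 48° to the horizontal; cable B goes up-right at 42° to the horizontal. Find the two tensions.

T_A = 13930 N, T_B = 12550 N

ΣF_x = 0: −T_A·cos48° + T_B·cos42° = 0 → T_B = 0.900404·T_A.
ΣF_y = 0: T_A·sin48° + T_B·sin42° = 18750.
Substitute: T_A·(0.743145 + 0.900404·0.669131) = 18750 → T_A = 13934 ≈ 13930 N.
Then T_B = 0.900404 × 13934 = 12550 N.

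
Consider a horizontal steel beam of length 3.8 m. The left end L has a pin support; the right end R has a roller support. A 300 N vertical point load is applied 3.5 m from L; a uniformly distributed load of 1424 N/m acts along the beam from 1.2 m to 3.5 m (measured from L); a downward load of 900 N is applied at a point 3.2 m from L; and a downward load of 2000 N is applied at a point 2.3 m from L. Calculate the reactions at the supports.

Resultant of the distributed load: 1424 × 2.3 = 3275.2 N at 2.35 m from L.
ΣM about L: R_y·3.8 − 300·3.5 − (1424·2.3)·2.35 − 900·3.2 − 2000·2.3 = 0 → R_y = 16226.72/3.8 = 4270.19 ≈ 4270 N.
ΣF_y = 0: L_y + 4270.19 − 300 − 1424·2.3 − 900 − 2000 = 0 → L_y = 2205 N.
ΣF_x = 0: no horizontal applied forces, so L_x = 0.

L_x = 0, L_y = 2205 N, R_y = 4270 N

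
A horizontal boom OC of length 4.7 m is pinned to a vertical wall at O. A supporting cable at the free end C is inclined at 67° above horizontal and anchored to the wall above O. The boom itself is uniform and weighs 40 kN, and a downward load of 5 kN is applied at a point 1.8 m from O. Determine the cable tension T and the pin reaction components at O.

ΣM about O: T·sin67°·4.7 − 40·2.35 − 5·1.8 = 0 → T = 103/(4.7·0.920505) = 23.8075 ≈ 23.81 kN.
ΣF_x = 0: O_x − T·cos67° = 0 → O_x = 23.8075 × 0.390731 = 9.302 kN.
ΣF_y = 0: O_y + T·sin67° − 40 − 5 = 0 → O_y = 45 − 23.8075 × 0.920505 = 23.09 kN.

T = 23.81 kN, O_x = 9.302 kN, O_y = 23.09 kN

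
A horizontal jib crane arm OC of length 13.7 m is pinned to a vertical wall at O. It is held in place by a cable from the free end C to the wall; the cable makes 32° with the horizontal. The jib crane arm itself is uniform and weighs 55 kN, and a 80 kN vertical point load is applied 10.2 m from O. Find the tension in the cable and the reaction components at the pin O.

ΣM about O: T·sin32°·13.7 − 55·6.85 − 80·10.2 = 0 → T = 1192.75/(13.7·0.529919) = 164.293 ≈ 164.3 kN.
ΣF_x = 0: O_x − T·cos32° = 0 → O_x = 164.293 × 0.848048 = 139.3 kN.
ΣF_y = 0: O_y + T·sin32° − 55 − 80 = 0 → O_y = 135 − 164.293 × 0.529919 = 47.94 kN.

T = 164.3 kN, O_x = 139.3 kN, O_y = 47.94 kN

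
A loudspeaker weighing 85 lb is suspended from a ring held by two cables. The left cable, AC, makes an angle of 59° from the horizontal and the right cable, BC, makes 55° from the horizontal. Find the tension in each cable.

T_AC = 53.37 lb, T_BC = 47.92 lb

ΣF_x = 0: −T_AC·cos59° + T_BC·cos55° = 0 → T_BC = 0.897941·T_AC.
ΣF_y = 0: T_AC·sin59° + T_BC·sin55° = 85.
Substitute: T_AC·(0.857167 + 0.897941·0.819152) = 85 → T_AC = 53.3679 ≈ 53.37 lb.
Then T_BC = 0.897941 × 53.3679 = 47.92 lb.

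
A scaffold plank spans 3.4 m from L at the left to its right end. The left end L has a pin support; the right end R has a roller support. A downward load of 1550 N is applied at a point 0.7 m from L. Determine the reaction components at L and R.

L_x = 0, L_y = 1231 N, R_y = 319.1 N

Taking moments about L: R_y·3.4 − 1550·0.7 = 0 → R_y = 1085/3.4 = 319.118 ≈ 319.1 N.
ΣF_y = 0: L_y + 319.118 − 1550 = 0 → L_y = 1231 N.
ΣF_x = 0: no horizontal applied forces, so L_x = 0.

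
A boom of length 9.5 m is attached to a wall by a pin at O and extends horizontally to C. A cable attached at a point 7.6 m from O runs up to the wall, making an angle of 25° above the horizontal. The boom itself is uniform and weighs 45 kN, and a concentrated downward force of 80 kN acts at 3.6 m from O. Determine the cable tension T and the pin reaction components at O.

T = 156.2 kN, O_x = 141.6 kN, O_y = 58.98 kN

ΣM about O: T·sin25°·7.6 − 45·4.75 − 80·3.6 = 0 → T = 501.75/(7.6·0.422618) = 156.216 ≈ 156.2 kN.
ΣF_x = 0: O_x − T·cos25° = 0 → O_x = 156.216 × 0.906308 = 141.6 kN.
ΣF_y = 0: O_y + T·sin25° − 45 − 80 = 0 → O_y = 125 − 156.216 × 0.422618 = 58.98 kN.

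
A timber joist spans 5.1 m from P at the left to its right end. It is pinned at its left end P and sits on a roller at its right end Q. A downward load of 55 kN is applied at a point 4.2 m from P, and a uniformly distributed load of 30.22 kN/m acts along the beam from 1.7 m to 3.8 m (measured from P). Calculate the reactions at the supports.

Resultant of the distributed load: 30.22 × 2.1 = 63.462 kN at 2.75 m from P.
Moments about P: Q_y·5.1 − 55·4.2 − (30.22·2.1)·2.75 = 0 → Q_y = 405.5205/5.1 = 79.5138 ≈ 79.51 kN.
ΣF_y = 0: P_y + 79.5138 − 55 − 30.22·2.1 = 0 → P_y = 38.95 kN.
ΣF_x = 0: no horizontal applied forces, so P_x = 0.

P_x = 0, P_y = 38.95 kN, Q_y = 79.51 kN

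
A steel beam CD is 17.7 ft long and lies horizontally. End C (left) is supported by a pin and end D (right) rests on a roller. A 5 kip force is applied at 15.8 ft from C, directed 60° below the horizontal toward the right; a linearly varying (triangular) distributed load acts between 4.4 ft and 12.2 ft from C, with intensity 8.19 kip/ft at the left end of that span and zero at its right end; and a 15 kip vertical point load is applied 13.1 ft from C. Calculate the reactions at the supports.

Resultant of the triangular load: ½ × 8.19 × 7.8 = 31.941 kip, acting at 7 ft from C (one-third of the span from the peak).
Moments about C: D_y·17.7 − 5·sin60°·15.8 − (½·8.19·7.8)·7 − 15·13.1 = 0 → D_y = 488.503/17.7 = 27.599 ≈ 27.60 kip.
ΣF_y = 0: C_y + 27.599 − 5·sin60° − ½·8.19·7.8 − 15 = 0 → C_y = 23.67 kip.
ΣF_x = 0: C_x + 5·cos60° = 0 → C_x = -2.500 kip.

C_x = -2.500 kip, C_y = 23.67 kip, D_y = 27.60 kip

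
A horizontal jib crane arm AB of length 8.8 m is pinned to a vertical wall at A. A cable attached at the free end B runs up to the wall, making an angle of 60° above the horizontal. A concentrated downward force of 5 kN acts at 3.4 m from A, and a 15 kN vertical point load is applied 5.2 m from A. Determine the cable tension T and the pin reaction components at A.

T = 12.47 kN, A_x = 6.233 kN, A_y = 9.205 kN

ΣM about A: T·sin60°·8.8 − 5·3.4 − 15·5.2 = 0 → T = 95/(8.8·0.866025) = 12.4655 ≈ 12.47 kN.
ΣF_x = 0: A_x − T·cos60° = 0 → A_x = 12.4655 × 0.5 = 6.233 kN.
ΣF_y = 0: A_y + T·sin60° − 5 − 15 = 0 → A_y = 20 − 12.4655 × 0.866025 = 9.205 kN.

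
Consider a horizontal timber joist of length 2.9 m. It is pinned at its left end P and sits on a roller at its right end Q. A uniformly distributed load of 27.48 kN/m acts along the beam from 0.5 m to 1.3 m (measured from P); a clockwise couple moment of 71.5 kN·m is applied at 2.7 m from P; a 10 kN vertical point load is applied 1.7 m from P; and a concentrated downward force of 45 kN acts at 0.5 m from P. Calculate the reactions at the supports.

P_x = 0, P_y = 31.89 kN, Q_y = 45.10 kN

Resultant of the distributed load: 27.48 × 0.8 = 21.984 kN at 0.9 m from P.
ΣM about P: Q_y·2.9 − (27.48·0.8)·0.9 − 71.5 − 10·1.7 − 45·0.5 = 0 → Q_y = 130.7856/2.9 = 45.0985 ≈ 45.10 kN.
ΣF_y = 0: P_y + 45.0985 − 27.48·0.8 − 10 − 45 = 0 → P_y = 31.89 kN.
ΣF_x = 0: no horizontal applied forces, so P_x = 0.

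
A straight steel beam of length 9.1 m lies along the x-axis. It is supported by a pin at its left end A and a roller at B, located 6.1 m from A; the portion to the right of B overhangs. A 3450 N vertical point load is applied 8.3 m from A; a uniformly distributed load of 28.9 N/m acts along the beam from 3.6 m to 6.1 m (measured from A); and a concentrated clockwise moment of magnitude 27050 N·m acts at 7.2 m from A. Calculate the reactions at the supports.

A_x = 0, A_y = -5664 N, B_y = 9186 N

Resultant of the distributed load: 28.9 × 2.5 = 72.25 N at 4.85 m from A.
ΣM about A: B_y·6.1 − 3450·8.3 − (28.9·2.5)·4.85 − 27050 = 0 → B_y = 56035.4125/6.1 = 9186.13 ≈ 9186 N.
ΣF_y = 0: A_y + 9186.13 − 3450 − 28.9·2.5 = 0 → A_y = -5664 N.
ΣF_x = 0: no horizontal applied forces, so A_x = 0.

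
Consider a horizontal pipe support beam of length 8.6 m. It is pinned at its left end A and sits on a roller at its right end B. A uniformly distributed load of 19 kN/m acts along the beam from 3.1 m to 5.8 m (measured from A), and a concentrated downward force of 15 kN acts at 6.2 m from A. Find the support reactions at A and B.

A_x = 0, A_y = 28.94 kN, B_y = 37.36 kN

Resultant of the distributed load: 19 × 2.7 = 51.3 kN at 4.45 m from A.
Taking moments about A: B_y·8.6 − (19·2.7)·4.45 − 15·6.2 = 0 → B_y = 321.285/8.6 = 37.3587 ≈ 37.36 kN.
ΣF_y = 0: A_y + 37.3587 − 19·2.7 − 15 = 0 → A_y = 28.94 kN.
ΣF_x = 0: no horizontal applied forces, so A_x = 0.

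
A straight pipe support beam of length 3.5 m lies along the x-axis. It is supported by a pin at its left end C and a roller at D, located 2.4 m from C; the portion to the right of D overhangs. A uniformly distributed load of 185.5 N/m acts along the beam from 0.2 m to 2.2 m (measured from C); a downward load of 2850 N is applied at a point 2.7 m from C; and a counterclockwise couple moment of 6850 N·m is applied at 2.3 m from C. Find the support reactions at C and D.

C_x = 0, C_y = 2683 N, D_y = 537.6 N

Resultant of the distributed load: 185.5 × 2 = 371 N at 1.2 m from C.
Taking moments about C: D_y·2.4 − (185.5·2)·1.2 − 2850·2.7 + 6850 = 0 → D_y = 1290.2/2.4 = 537.583 ≈ 537.6 N.
ΣF_y = 0: C_y + 537.583 − 185.5·2 − 2850 = 0 → C_y = 2683 N.
ΣF_x = 0: no horizontal applied forces, so C_x = 0.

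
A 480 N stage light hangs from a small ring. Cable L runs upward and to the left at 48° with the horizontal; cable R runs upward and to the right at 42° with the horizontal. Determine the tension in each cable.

T_L = 356.7 N, T_R = 321.2 N

ΣF_x = 0: −T_L·cos48° + T_R·cos42° = 0 → T_R = 0.900404·T_L.
ΣF_y = 0: T_L·sin48° + T_R·sin42° = 480.
Substitute: T_L·(0.743145 + 0.900404·0.669131) = 480 → T_L = 356.709 ≈ 356.7 N.
Then T_R = 0.900404 × 356.709 = 321.2 N.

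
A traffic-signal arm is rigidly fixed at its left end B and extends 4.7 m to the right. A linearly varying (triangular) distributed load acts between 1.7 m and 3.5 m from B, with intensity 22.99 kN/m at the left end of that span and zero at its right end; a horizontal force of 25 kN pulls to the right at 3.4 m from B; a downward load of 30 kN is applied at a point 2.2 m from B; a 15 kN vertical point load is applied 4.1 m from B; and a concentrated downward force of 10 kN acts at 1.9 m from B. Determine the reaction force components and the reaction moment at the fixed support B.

B_x = -25.00 kN, B_y = 75.69 kN, M_B = 194.1 kN·m

Resultant of the triangular load: ½ × 22.99 × 1.8 = 20.691 kN, acting at 2.3 m from B (one-third of the span from the peak).
ΣF_x = 0: B_x + 25 = 0 → B_x = -25.00 kN.
ΣF_y = 0: B_y − ½·22.99·1.8 − 30 − 15 − 10 = 0 → B_y = 75.69 kN.
ΣM about B: M_B − (½·22.99·1.8)·2.3 − 30·2.2 − 15·4.1 − 10·1.9 = 0 → M_B = 194.1 kN·m.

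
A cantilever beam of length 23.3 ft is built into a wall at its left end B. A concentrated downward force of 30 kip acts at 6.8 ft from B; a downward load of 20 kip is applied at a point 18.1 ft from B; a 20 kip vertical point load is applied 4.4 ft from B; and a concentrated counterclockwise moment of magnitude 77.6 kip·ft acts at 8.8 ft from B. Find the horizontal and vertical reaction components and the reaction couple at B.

ΣF_x = 0: B_x = 0.
ΣF_y = 0: B_y − 30 − 20 − 20 = 0 → B_y = 70.00 kip.
ΣM about B: M_B − 30·6.8 − 20·18.1 − 20·4.4 + 77.6 = 0 → M_B = 576.4 kip·ft.

B_x = 0, B_y = 70.00 kip, M_B = 576.4 kip·ft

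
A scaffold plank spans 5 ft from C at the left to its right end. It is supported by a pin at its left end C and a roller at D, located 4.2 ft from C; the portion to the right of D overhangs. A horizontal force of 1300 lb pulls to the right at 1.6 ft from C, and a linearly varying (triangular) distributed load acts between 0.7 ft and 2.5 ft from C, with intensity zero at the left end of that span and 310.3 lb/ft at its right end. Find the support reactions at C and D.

C_x = -1300 lb, C_y = 152.9 lb, D_y = 126.3 lb

Resultant of the triangular load: ½ × 310.3 × 1.8 = 279.27 lb, acting at 1.9 ft from C (one-third of the span from the peak).
Moments about C: D_y·4.2 − (½·310.3·1.8)·1.9 = 0 → D_y = 530.613/4.2 = 126.336 ≈ 126.3 lb.
ΣF_y = 0: C_y + 126.336 − ½·310.3·1.8 = 0 → C_y = 152.9 lb.
ΣF_x = 0: C_x + 1300 = 0 → C_x = -1300 lb.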